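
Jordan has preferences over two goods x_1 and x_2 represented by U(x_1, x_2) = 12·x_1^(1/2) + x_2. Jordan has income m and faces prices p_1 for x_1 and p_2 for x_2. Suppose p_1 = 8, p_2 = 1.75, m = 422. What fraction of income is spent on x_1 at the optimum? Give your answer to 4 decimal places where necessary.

Set MRS = p_1/p_2: 6·x_1^(−1/2) = p_1/p_2.
Solve: √x_1 = 6·p_2/p_1, so x_1*(p_1,p_2) = (6·p_2/p_1)², and x_2* = (m − p_1·x_1*)/p_2.
Plugging in: x_1* = (6·1.75/8)² = 1.7227, x_2* = 233.2679.
Expenditure on x_1: 8·1.7227 = 13.7812; share = 0.0327.

share on x_1 = 0.0327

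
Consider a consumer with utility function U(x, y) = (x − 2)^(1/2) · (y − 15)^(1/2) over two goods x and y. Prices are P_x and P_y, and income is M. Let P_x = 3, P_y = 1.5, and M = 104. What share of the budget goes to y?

share on y = 0.5793

MRS = (y−15)/(x−2). Tangency with P_x/P_y gives y−15 = (P_x/P_y)·(x−2).
Substituting into the budget: x* = 2 + 0.5·(M − 2·P_x − 15·P_y)/P_x, and y* = 15 + 0.5·(…)/P_y.
Discretionary income = 104 − 2·3 − 15·1.5 = 75.5; x* = 2 + 0.5·75.5/3 = 14.5833; y* = 15 + 0.5·75.5/1.5 = 40.1667.
Expenditure on y: 1.5·40.1667 = 60.25; share = 0.5793.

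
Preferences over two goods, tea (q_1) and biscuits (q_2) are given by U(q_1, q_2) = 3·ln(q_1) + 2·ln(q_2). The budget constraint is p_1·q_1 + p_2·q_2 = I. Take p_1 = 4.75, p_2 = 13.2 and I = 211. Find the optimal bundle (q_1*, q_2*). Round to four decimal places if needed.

The MRS is (3/2)·q_2/q_1. Set MRS = p_1/p_2.
Rearranging, p_2·q_2 = (2/3)·p_1·q_1. Substituting into the budget gives p_1·q_1·(1 + (2/3)) = I.
Demand: q_1*(p_1,p_2,I) = 0.6·I/p_1 and q_2* = 0.4·I/p_2.
At p_1=4.75, p_2=13.2, I=211: q_1* = 0.6·211/4.75 = 26.6526, q_2* = 6.3939.

q_1* = 26.6526, q_2* = 6.3939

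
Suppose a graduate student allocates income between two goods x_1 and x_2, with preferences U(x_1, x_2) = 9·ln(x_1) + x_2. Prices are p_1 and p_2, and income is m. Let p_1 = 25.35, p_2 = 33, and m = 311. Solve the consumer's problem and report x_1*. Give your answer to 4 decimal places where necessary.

x_1* = 11.716

So x_1*(p_1,p_2) = 9·p_2/p_1, independent of income; and x_2* = (m − 9·p_2)/p_2.
At the given prices: x_1* = 9·33/25.35 = 11.716.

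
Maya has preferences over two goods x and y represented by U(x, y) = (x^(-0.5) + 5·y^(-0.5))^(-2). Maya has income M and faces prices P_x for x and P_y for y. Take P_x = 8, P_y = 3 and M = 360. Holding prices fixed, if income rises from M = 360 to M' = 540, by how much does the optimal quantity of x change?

MU_x ∝ x^(-1.5), MU_y ∝ 5·y^(-1.5), so MRS = (1/5)·(y/x)^(1.5) = P_x/P_y.
Solve for the ratio: y/x = [5·P_x/P_y]^(2/3).
Substitute y = (y/x)·x into the budget: x* = M/(P_x + P_y·(y/x)).
Numerically y/x = 5.622884, so x* = 360/(8 + 3·5.622884) = 14.4761.
At M' = 540: x* = 21.7141. Change: 21.7141 − 14.4761 = 7.238.

Δx* = 7.238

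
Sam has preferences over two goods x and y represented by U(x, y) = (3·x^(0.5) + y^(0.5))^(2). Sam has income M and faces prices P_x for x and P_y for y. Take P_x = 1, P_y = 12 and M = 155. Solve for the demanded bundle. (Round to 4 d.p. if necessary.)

x* = 153.578, y* = 0.1185

MU_x ∝ 3·x^(-0.5), MU_y ∝ y^(-0.5), so MRS = 3·(y/x)^(0.5) = P_x/P_y.
Solve for the ratio: y/x = [(1/3)·P_x/P_y]^(2).
With the ratio pinned down, the budget gives x* = M/(P_x + P_y·(y/x)) and y* = (y/x)·x*.
Numerically y/x = 0.000772, so x* = 155/(1 + 12·0.000772) = 153.578 and y* = 0.000772·153.578 = 0.1185.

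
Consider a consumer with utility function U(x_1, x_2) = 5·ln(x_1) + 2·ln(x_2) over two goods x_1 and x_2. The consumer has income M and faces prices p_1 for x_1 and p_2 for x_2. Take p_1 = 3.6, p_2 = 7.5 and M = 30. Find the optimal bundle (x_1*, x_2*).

x_1* = 5.9524, x_2* = 1.1429

The MRS is (5/2)·x_2/x_1. Set MRS = p_1/p_2.
So 5·p_2·x_2 = 2·p_1·x_1; combined with the budget, a share 5/7 of income goes to x_1.
Demand: x_1*(p_1,p_2,M) = 5/7·M/p_1 and x_2* = 2/7·M/p_2.
At p_1=3.6, p_2=7.5, M=30: x_1* = 5/7·30/3.6 = 5.9524, x_2* = 1.1429.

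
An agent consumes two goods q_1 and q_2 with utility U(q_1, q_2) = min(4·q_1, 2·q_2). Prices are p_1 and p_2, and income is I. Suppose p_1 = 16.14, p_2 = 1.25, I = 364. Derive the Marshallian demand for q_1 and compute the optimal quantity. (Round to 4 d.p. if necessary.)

q_1* = 19.5279

With perfect complements, no substitution: consume in ratio q_1:q_2 = 2:4.
Budget: p_1·q_1 + p_2·2·q_1 = I, so (2·p_1 + 4·p_2)·q_1 = 2·I.
Demand: q_1*(p_1,p_2,I) = 2·I/(2·p_1 + 4·p_2), q_2* = 4·I/(2·p_1 + 4·p_2).
Here 2·16.14 + 4·1.25 = 37.28, giving q_1* = 19.5279.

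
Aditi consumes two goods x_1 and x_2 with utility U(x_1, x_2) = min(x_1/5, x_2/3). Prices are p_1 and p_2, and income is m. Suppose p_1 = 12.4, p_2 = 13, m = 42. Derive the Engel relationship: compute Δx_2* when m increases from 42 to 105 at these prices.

Δx_2* = 1.8713

With perfect complements, no substitution: consume in ratio x_1:x_2 = 5:3.
Budget: p_1·x_1 + p_2·(3/5)·x_1 = m, so (5·p_1 + 3·p_2)·x_1 = 5·m.
Demand: x_1*(p_1,p_2,m) = 5·m/(5·p_1 + 3·p_2), x_2* = 3·m/(5·p_1 + 3·p_2).
Here 5·12.4 + 3·13 = 101, giving x_2* = 1.2475.
At m' = 105: x_2* = 3.1188. Change: 3.1188 − 1.2475 = 1.8713.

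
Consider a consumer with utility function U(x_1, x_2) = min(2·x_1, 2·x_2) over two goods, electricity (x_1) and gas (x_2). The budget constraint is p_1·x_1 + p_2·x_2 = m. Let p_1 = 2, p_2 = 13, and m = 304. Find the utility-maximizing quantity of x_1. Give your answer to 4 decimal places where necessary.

x_1* = 20.2667

Demand: x_1*(p_1,p_2,m) = 2·m/(2·p_1 + 2·p_2), x_2* = 2·m/(2·p_1 + 2·p_2).
Here 2·2 + 2·13 = 30, giving x_1* = 20.2667.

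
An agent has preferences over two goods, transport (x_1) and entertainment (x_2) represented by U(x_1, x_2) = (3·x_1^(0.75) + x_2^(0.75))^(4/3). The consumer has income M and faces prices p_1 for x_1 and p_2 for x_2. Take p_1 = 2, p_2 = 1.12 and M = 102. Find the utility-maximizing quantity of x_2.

MRS = MU_x_1/MU_x_2 = 3·(x_2/x_1)^(0.25). Set equal to p_1/p_2.
Solve for the ratio: x_2/x_1 = [(1/3)·p_1/p_2]^(4).
With the ratio pinned down, the budget gives x_1* = M/(p_1 + p_2·(x_2/x_1)) and x_2* = (x_2/x_1)·x_1*.
Numerically x_2/x_1 = 0.125534, so x_1* = 102/(2 + 1.12·0.125534) = 47.6502 and x_2* = 0.125534·47.6502 = 5.9817.

x_2* = 5.9817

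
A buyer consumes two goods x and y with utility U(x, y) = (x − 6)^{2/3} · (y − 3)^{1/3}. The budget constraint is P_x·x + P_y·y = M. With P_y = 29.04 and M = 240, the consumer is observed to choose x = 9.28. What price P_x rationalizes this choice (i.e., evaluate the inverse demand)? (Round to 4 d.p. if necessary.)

MRS = 2·(y−3)/(x−6). Tangency with P_x/P_y gives y−3 = (1/2)·(P_x/P_y)·(x−6).
Substituting into the budget: x* = 6 + 2/3·(M − 6·P_x − 3·P_y)/P_x, and y* = 3 + 1/3·(…)/P_y.
Set x* = 9.28 in the demand function and solve for P_x: P_x = 14.

P_x = 14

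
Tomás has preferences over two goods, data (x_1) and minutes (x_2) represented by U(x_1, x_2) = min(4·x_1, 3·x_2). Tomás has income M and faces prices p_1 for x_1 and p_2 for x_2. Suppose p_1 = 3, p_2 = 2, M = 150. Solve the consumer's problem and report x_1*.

With perfect complements, no substitution: consume in ratio x_1:x_2 = 3:4.
Budget: p_1·x_1 + p_2·(4/3)·x_1 = M, so (3·p_1 + 4·p_2)·x_1 = 3·M.
Demand: x_1*(p_1,p_2,M) = 3·M/(3·p_1 + 4·p_2), x_2* = 4·M/(3·p_1 + 4·p_2).
Here 3·3 + 4·2 = 17, giving x_1* = 26.4706.

x_1* = 26.4706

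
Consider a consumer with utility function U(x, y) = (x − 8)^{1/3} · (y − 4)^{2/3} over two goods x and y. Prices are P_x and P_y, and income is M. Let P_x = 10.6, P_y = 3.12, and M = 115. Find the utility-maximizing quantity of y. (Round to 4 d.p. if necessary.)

Discretionary income = 115 − 8·10.6 − 4·3.12 = 17.72; y* = 4 + 2/3·17.72/3.12 = 7.7863.

y* = 7.7863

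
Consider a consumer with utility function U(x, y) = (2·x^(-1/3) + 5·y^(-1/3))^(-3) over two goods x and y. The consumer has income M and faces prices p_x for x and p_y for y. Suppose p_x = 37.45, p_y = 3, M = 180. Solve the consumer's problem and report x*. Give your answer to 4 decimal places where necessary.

MU_x ∝ 2·x^(-4/3), MU_y ∝ 5·y^(-4/3), so MRS = (2/5)·(y/x)^(4/3) = p_x/p_y.
Hence y/x = ((5/2)·p_x/p_y)^(1/(4/3)), i.e. raised to the 0.75 power.
With the ratio pinned down, the budget gives x* = M/(p_x + p_y·(y/x)) and y* = (y/x)·x*.
Numerically y/x = 13.203921, so x* = 180/(37.45 + 3·13.203921) = 2.3358.

x* = 2.3358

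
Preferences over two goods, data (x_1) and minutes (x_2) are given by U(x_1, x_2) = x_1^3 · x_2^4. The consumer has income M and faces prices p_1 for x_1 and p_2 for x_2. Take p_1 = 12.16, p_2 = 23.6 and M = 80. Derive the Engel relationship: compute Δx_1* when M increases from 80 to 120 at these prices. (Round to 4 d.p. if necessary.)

Δx_1* = 1.4098

Tangency: MRS = (3/4)·x_2/x_1 = p_1/p_2.
Rearranging, p_2·x_2 = (4/3)·p_1·x_1. Substituting into the budget gives p_1·x_1·(1 + (4/3)) = M.
Demand: x_1*(p_1,p_2,M) = 3/7·M/p_1 and x_2* = 4/7·M/p_2.
At p_1=12.16, p_2=23.6, M=80: x_1* = 3/7·80/12.16 = 2.8195.
At M' = 120: x_1* = 4.2293. Change: 4.2293 − 2.8195 = 1.4098.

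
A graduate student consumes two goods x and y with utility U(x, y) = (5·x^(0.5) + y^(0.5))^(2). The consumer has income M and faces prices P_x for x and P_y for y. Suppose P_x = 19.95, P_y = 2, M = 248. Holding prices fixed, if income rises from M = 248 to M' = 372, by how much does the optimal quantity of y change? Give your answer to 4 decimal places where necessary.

MRS = MU_x/MU_y = 5·(y/x)^(0.5). Set equal to P_x/P_y.
Solve for the ratio: y/x = [(1/5)·P_x/P_y]^(2).
With the ratio pinned down, the budget gives x* = M/(P_x + P_y·(y/x)) and y* = (y/x)·x*.
Numerically y/x = 3.980025, so x* = 248/(19.95 + 2·3.980025) = 8.8857 and y* = 3.980025·8.8857 = 35.3653.
At M' = 372: y* = 53.0479. Change: 53.0479 − 35.3653 = 17.6826.

Δy* = 17.6826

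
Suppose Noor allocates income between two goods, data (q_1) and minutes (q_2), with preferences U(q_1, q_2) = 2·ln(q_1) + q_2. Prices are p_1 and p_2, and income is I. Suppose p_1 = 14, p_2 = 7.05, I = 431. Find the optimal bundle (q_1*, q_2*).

So q_1*(p_1,p_2) = 2·p_2/p_1, independent of income; and q_2* = (I − 2·p_2)/p_2.
At the given prices: q_1* = 2·7.05/14 = 1.0071, and q_2* = 59.1348.

q_1* = 1.0071, q_2* = 59.1348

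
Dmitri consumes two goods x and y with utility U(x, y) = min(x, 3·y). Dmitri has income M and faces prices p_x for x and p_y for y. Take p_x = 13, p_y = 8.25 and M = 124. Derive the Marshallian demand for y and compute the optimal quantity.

With perfect complements, no substitution: consume in ratio x:y = 3:1.
Budget: p_x·x + p_y·(1/3)·x = M, so (3·p_x + p_y)·x = 3·M.
Demand: x*(p_x,p_y,M) = 3·M/(3·p_x + p_y), y* = M/(3·p_x + p_y).
Here 3·13 + 8.25 = 47.25, giving y* = 2.6243.

y* = 2.6243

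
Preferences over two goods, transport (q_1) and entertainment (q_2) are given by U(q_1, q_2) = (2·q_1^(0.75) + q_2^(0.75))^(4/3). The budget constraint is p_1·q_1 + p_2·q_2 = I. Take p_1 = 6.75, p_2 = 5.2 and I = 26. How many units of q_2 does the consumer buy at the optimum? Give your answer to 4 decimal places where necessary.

Numerically q_2/q_1 = 0.177452, so q_1* = 26/(6.75 + 5.2·0.177452) = 3.3886 and q_2* = 0.177452·3.3886 = 0.6013.

q_2* = 0.6013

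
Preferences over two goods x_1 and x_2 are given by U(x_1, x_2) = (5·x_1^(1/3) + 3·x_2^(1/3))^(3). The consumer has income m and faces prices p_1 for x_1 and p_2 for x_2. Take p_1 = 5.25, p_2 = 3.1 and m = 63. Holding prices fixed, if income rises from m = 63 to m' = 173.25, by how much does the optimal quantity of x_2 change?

Δx_2* = 13.4034

MU_x_1 ∝ 5·x_1^(-2/3), MU_x_2 ∝ 3·x_2^(-2/3), so MRS = (5/3)·(x_2/x_1)^(2/3) = p_1/p_2.
Hence x_2/x_1 = ((3/5)·p_1/p_2)^(1/(2/3)), i.e. raised to the 1.5 power.
Substitute x_2 = (x_2/x_1)·x_1 into the budget: x_1* = m/(p_1 + p_2·(x_2/x_1)).
Numerically x_2/x_1 = 1.024291, so x_1* = 63/(5.25 + 3.1·1.024291) = 7.4775 and x_2* = 1.024291·7.4775 = 7.6591.
At m' = 173.25: x_2* = 21.0626. Change: 21.0626 − 7.6591 = 13.4034.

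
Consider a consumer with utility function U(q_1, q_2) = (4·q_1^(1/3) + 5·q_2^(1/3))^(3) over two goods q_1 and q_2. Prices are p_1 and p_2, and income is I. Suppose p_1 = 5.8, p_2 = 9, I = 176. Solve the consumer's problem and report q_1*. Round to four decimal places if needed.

Numerically q_2/q_1 = 0.723008, so q_1* = 176/(5.8 + 9·0.723008) = 14.3007.

q_1* = 14.3007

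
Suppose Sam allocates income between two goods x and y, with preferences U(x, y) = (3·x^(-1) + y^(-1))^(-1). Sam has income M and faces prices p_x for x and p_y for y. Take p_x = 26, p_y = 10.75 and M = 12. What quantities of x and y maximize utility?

MRS = MU_x/MU_y = 3·(y/x)^(2). Set equal to p_x/p_y.
Hence y/x = ((1/3)·p_x/p_y)^(1/(2)), i.e. raised to the 0.5 power.
With the ratio pinned down, the budget gives x* = M/(p_x + p_y·(y/x)) and y* = (y/x)·x*.
Numerically y/x = 0.897887, so x* = 12/(26 + 10.75·0.897887) = 0.3366 and y* = 0.897887·0.3366 = 0.3022.

x* = 0.3366, y* = 0.3022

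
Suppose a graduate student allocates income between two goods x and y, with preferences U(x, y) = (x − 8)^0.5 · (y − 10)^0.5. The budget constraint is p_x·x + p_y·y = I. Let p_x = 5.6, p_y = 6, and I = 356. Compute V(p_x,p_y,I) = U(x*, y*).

Discretionary income = 356 − 8·5.6 − 10·6 = 251.2; x* = 8 + 0.5·251.2/5.6 = 30.4286; y* = 10 + 0.5·251.2/6 = 30.9333.
Utility at the optimum: U(30.4286, 30.9333) = 21.6681.

V = 21.6681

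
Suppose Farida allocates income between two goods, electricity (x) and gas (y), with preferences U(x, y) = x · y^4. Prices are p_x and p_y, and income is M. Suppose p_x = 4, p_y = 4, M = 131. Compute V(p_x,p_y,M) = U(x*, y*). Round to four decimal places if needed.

V = 3086359.1721

The MRS is (1/4)·y/x. Set MRS = p_x/p_y.
So p_y·y = 4·p_x·x; combined with the budget, a share 0.2 of income goes to x.
Demand: x*(p_x,p_y,M) = 0.2·M/p_x and y* = 0.8·M/p_y.
At p_x=4, p_y=4, M=131: x* = 0.2·131/4 = 6.55, y* = 26.2.
Utility at the optimum: U(6.55, 26.2) = 3086359.1721.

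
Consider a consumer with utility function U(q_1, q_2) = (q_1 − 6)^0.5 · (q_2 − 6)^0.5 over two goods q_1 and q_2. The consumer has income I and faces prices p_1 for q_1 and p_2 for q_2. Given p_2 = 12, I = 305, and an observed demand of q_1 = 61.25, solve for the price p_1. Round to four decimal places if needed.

This is Cobb-Douglas in (q_1−6, q_2−6): tangency gives 0.5·p_2·(q_2−6) = 0.5·p_1·(q_1−6).
After buying the subsistence bundle (6, 6), a share 0.5 of the remaining income goes to q_1: q_1* = 6 + 0.5·(I − 6p_1 − 6p_2)/p_1.
Set q_1* = 61.25 in the demand function and solve for p_1: p_1 = 2.

p_1 = 2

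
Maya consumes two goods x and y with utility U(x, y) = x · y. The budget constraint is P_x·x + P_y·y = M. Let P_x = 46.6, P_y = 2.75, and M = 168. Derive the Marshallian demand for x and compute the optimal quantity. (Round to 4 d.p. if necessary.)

x* = 1.8026

MU_x/MU_y = (y)/(x); tangency sets this equal to P_x/P_y.
So P_y·y = P_x·x; combined with the budget, a share 0.5 of income goes to x.
Demand: x*(P_x,P_y,M) = 0.5·M/P_x and y* = 0.5·M/P_y.
At P_x=46.6, P_y=2.75, M=168: x* = 0.5·168/46.6 = 1.8026.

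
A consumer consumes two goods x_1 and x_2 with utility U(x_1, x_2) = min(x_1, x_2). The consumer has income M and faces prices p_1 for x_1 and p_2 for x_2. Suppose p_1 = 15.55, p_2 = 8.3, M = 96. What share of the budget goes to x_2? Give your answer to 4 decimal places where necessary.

With perfect complements, no substitution: consume in ratio x_1:x_2 = 1:1.
Budget: p_1·x_1 + p_2·x_1 = M, so (p_1 + p_2)·x_1 = M.
Demand: x_1*(p_1,p_2,M) = M/(p_1 + p_2), x_2* = M/(p_1 + p_2).
Here 15.55 + 8.3 = 23.85, giving x_1* = 4.0252 and x_2* = 4.0252.
Expenditure on x_2: 8.3·4.0252 = 33.4088; share = 0.348.

share on x_2 = 0.348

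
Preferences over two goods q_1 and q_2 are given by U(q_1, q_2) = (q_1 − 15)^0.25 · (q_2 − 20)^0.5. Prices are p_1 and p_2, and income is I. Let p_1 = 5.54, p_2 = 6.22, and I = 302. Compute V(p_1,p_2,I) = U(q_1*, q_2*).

MRS = (1/2)·(q_2−20)/(q_1−15). Tangency with p_1/p_2 gives q_2−20 = 2·(p_1/p_2)·(q_1−15).
After buying the subsistence bundle (15, 20), a share 1/3 of the remaining income goes to q_1: q_1* = 15 + 1/3·(I − 15p_1 − 20p_2)/p_1.
Discretionary income = 302 − 15·5.54 − 20·6.22 = 94.5; q_1* = 15 + 1/3·94.5/5.54 = 20.6859; q_2* = 20 + 2/3·94.5/6.22 = 30.1286.
Utility at the optimum: U(20.6859, 30.1286) = 4.9145.

V = 4.9145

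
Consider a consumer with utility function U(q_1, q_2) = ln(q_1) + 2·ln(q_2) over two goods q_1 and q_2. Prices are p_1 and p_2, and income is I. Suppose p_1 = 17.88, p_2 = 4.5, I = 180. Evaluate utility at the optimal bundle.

V = 7.7775

The MRS is (1/2)·q_2/q_1. Set MRS = p_1/p_2.
So p_2·q_2 = 2·p_1·q_1; combined with the budget, a share 1/3 of income goes to q_1.
Demand: q_1*(p_1,p_2,I) = 1/3·I/p_1 and q_2* = 2/3·I/p_2.
At p_1=17.88, p_2=4.5, I=180: q_1* = 1/3·180/17.88 = 3.3557, q_2* = 26.6667.
Utility at the optimum: U(3.3557, 26.6667) = 7.7775.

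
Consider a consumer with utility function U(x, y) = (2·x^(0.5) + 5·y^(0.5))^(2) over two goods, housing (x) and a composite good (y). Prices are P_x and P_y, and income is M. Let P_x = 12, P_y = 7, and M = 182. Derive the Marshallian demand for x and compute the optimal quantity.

MRS = MU_x/MU_y = (2/5)·(y/x)^(0.5). Set equal to P_x/P_y.
Solve for the ratio: y/x = [(5/2)·P_x/P_y]^(2).
With the ratio pinned down, the budget gives x* = M/(P_x + P_y·(y/x)) and y* = (y/x)·x*.
Numerically y/x = 18.367347, so x* = 182/(12 + 7·18.367347) = 1.2947.

x* = 1.2947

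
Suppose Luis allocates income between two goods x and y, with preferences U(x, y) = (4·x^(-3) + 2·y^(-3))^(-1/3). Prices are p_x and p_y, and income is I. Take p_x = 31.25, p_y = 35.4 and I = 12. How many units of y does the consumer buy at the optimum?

MU_x ∝ 4·x^(-4), MU_y ∝ 2·y^(-4), so MRS = 2·(y/x)^(4) = p_x/p_y.
Hence y/x = ((1/2)·p_x/p_y)^(1/(4)), i.e. raised to the 0.25 power.
With the ratio pinned down, the budget gives x* = I/(p_x + p_y·(y/x)) and y* = (y/x)·x*.
Numerically y/x = 0.815087, so x* = 12/(31.25 + 35.4·0.815087) = 0.1997 and y* = 0.815087·0.1997 = 0.1627.

y* = 0.1627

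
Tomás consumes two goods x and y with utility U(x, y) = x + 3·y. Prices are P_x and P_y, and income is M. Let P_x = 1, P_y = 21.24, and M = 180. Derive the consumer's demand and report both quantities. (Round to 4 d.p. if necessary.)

x* = 180, y* = 0

Perfect substitutes: compare marginal utility per dollar. 1/P_x vs 3/P_y → 1 vs 0.1412.
x gives more utility per dollar, so spend all income on x: x* = M/P_x, y* = 0.
Numerically: x* = 180, y* = 0.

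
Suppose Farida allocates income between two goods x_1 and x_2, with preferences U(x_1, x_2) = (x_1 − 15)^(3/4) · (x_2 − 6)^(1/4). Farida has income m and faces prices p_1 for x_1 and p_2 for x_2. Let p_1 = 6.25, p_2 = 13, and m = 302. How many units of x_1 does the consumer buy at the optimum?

x_1* = 30.63

This is Cobb-Douglas in (x_1−15, x_2−6): tangency gives 0.75·p_2·(x_2−6) = 0.25·p_1·(x_1−15).
Substituting into the budget: x_1* = 15 + 0.75·(m − 15·p_1 − 6·p_2)/p_1, and x_2* = 6 + 0.25·(…)/p_2.
Discretionary income = 302 − 15·6.25 − 6·13 = 130.25; x_1* = 15 + 0.75·130.25/6.25 = 30.63.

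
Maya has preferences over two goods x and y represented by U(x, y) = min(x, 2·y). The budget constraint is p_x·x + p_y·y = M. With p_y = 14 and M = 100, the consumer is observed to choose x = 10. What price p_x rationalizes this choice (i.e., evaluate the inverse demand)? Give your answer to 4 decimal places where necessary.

p_x = 3

With perfect complements, no substitution: consume in ratio x:y = 2:1.
Budget: p_x·x + p_y·(1/2)·x = M, so (2·p_x + p_y)·x = 2·M.
Demand: x*(p_x,p_y,M) = 2·M/(2·p_x + p_y), y* = M/(2·p_x + p_y).
Set x* = 10 in the demand function and solve for p_x: p_x = 3.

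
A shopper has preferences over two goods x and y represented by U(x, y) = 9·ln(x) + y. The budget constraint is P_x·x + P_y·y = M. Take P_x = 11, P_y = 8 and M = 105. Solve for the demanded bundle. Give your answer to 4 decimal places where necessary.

x* = 6.5455, y* = 4.125

Set MRS = P_x/P_y: (9/x)/1 = P_x/P_y.
So x*(P_x,P_y) = 9·P_y/P_x, independent of income; and y* = (M − 9·P_y)/P_y.
At the given prices: x* = 9·8/11 = 6.5455, and y* = 4.125.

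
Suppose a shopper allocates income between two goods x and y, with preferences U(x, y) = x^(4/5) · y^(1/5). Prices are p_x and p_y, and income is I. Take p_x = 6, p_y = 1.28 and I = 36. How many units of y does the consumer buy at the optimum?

y* = 5.625

The MRS is 4·y/x. Set MRS = p_x/p_y.
So 0.8·p_y·y = 0.2·p_x·x; combined with the budget, a share 0.8 of income goes to x.
Demand: x*(p_x,p_y,I) = 0.8·I/p_x and y* = 0.2·I/p_y.
At p_x=6, p_y=1.28, I=36: y* = 0.2·36/1.28 = 5.625.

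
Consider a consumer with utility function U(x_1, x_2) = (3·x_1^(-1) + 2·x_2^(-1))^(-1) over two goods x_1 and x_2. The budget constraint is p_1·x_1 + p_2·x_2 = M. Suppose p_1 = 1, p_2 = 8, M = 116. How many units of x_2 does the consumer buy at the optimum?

x_2* = 10.1185

From the CES first-order condition, (3/2)·(x_2/x_1)^(2) = p_1/p_2.
Solve for the ratio: x_2/x_1 = [(2/3)·p_1/p_2]^(0.5).
Substitute x_2 = (x_2/x_1)·x_1 into the budget: x_1* = M/(p_1 + p_2·(x_2/x_1)).
Numerically x_2/x_1 = 0.288675, so x_1* = 116/(1 + 8·0.288675) = 35.0517 and x_2* = 0.288675·35.0517 = 10.1185.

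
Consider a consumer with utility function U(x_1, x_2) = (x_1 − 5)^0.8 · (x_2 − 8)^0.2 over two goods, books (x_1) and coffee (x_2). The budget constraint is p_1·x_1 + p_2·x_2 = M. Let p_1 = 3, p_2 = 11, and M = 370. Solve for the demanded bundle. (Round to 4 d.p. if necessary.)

x_1* = 76.2, x_2* = 12.8545

MRS = 4·(x_2−8)/(x_1−5). Tangency with p_1/p_2 gives x_2−8 = (1/4)·(p_1/p_2)·(x_1−5).
After buying the subsistence bundle (5, 8), a share 0.8 of the remaining income goes to x_1: x_1* = 5 + 0.8·(M − 5p_1 − 8p_2)/p_1.
Discretionary income = 370 − 5·3 − 8·11 = 267; x_1* = 5 + 0.8·267/3 = 76.2; x_2* = 8 + 0.2·267/11 = 12.8545.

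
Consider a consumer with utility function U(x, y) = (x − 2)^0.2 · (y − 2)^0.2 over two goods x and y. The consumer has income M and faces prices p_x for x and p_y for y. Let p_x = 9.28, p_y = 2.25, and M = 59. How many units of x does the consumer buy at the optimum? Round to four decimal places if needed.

Let x' = x−2, y' = y−2. MRS = y'/x' = p_x/p_y.
After buying the subsistence bundle (2, 2), a share 0.5 of the remaining income goes to x: x* = 2 + 0.5·(M − 2p_x − 2p_y)/p_x.
Discretionary income = 59 − 2·9.28 − 2·2.25 = 35.94; x* = 2 + 0.5·35.94/9.28 = 3.9364.

x* = 3.9364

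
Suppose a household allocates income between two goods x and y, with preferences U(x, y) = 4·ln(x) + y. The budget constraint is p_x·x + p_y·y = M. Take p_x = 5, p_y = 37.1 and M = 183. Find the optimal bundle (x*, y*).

MU_x = 4/x, MU_y = 1. Tangency: 4/x = p_x/p_y.
So x*(p_x,p_y) = 4·p_y/p_x, independent of income; and y* = (M − 4·p_y)/p_y.
At the given prices: x* = 4·37.1/5 = 29.68, and y* = 0.9326.

x* = 29.68, y* = 0.9326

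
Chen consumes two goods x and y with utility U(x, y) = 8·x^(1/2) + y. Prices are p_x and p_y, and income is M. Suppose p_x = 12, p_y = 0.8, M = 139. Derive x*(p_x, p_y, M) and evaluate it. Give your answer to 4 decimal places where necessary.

MU_x = 4/√x, MU_y = 1. Tangency: 4/√x = p_x/p_y.
Solve: √x = 4·p_y/p_x, so x*(p_x,p_y) = (4·p_y/p_x)², and y* = (M − p_x·x*)/p_y.
Plugging in: x* = (4·0.8/12)² = 0.0711.

x* = 0.0711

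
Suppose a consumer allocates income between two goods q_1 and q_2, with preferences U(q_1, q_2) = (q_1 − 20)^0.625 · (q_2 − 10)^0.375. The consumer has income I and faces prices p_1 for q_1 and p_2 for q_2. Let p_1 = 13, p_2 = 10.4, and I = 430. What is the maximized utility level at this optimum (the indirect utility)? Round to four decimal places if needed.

V = 2.8486

Let q_1' = q_1−20, q_2' = q_2−10. MRS = (5/3)·q_2'/q_1' = p_1/p_2.
Substituting into the budget: q_1* = 20 + 0.625·(I − 20·p_1 − 10·p_2)/p_1, and q_2* = 10 + 0.375·(…)/p_2.
Discretionary income = 430 − 20·13 − 10·10.4 = 66; q_1* = 20 + 0.625·66/13 = 23.1731; q_2* = 10 + 0.375·66/10.4 = 12.3798.
Utility at the optimum: U(23.1731, 12.3798) = 2.8486.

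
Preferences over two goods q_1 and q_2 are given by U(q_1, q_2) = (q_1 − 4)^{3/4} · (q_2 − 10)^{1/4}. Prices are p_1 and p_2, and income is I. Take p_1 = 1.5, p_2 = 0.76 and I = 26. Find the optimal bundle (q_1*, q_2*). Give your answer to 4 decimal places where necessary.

Let q_1' = q_1−4, q_2' = q_2−10. MRS = 3·q_2'/q_1' = p_1/p_2.
After buying the subsistence bundle (4, 10), a share 0.75 of the remaining income goes to q_1: q_1* = 4 + 0.75·(I − 4p_1 − 10p_2)/p_1.
Discretionary income = 26 − 4·1.5 − 10·0.76 = 12.4; q_1* = 4 + 0.75·12.4/1.5 = 10.2; q_2* = 10 + 0.25·12.4/0.76 = 14.0789.

q_1* = 10.2, q_2* = 14.0789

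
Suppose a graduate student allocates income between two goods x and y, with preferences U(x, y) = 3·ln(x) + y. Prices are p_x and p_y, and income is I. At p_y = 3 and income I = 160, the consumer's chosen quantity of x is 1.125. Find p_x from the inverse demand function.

MU_x = 3/x, MU_y = 1. Tangency: 3/x = p_x/p_y.
So x*(p_x,p_y) = 3·p_y/p_x, independent of income; and y* = (I − 3·p_y)/p_y.
Set x* = 1.125 in the demand function and solve for p_x: p_x = 8.

p_x = 8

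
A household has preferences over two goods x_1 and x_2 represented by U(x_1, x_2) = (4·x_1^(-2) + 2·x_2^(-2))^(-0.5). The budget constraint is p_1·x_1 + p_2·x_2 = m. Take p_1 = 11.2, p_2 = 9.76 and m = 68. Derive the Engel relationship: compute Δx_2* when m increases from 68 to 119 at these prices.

Δx_2* = 2.1946

MRS = MU_x_1/MU_x_2 = 2·(x_2/x_1)^(3). Set equal to p_1/p_2.
Solve for the ratio: x_2/x_1 = [(1/2)·p_1/p_2]^(1/3).
With the ratio pinned down, the budget gives x_1* = m/(p_1 + p_2·(x_2/x_1)) and x_2* = (x_2/x_1)·x_1*.
Numerically x_2/x_1 = 0.830959, so x_1* = 68/(11.2 + 9.76·0.830959) = 3.5215 and x_2* = 0.830959·3.5215 = 2.9262.
At m' = 119: x_2* = 5.1208. Change: 5.1208 − 2.9262 = 2.1946.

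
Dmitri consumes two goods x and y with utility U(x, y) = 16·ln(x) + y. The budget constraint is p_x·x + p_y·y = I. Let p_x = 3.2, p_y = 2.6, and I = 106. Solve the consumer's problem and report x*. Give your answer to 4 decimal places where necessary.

x* = 13

MU_x = 16/x, MU_y = 1. Tangency: 16/x = p_x/p_y.
So x*(p_x,p_y) = 16·p_y/p_x, independent of income; and y* = (I − 16·p_y)/p_y.
At the given prices: x* = 16·2.6/3.2 = 13.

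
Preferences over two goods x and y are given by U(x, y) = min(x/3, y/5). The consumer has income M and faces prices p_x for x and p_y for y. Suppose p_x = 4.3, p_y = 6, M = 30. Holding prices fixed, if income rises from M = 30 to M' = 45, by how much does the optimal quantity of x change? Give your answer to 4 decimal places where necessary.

With perfect complements, no substitution: consume in ratio x:y = 3:5.
Budget: p_x·x + p_y·(5/3)·x = M, so (3·p_x + 5·p_y)·x = 3·M.
Demand: x*(p_x,p_y,M) = 3·M/(3·p_x + 5·p_y), y* = 5·M/(3·p_x + 5·p_y).
Here 3·4.3 + 5·6 = 42.9, giving x* = 2.0979.
At M' = 45: x* = 3.1469. Change: 3.1469 − 2.0979 = 1.049.

Δx* = 1.049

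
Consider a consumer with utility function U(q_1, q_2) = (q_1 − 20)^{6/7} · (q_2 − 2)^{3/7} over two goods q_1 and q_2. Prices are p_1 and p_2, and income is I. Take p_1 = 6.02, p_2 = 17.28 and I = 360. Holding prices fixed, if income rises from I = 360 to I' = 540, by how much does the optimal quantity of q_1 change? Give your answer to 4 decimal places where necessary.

Δq_1* = 19.9336

Let q_1' = q_1−20, q_2' = q_2−2. MRS = 2·q_2'/q_1' = p_1/p_2.
After buying the subsistence bundle (20, 2), a share 2/3 of the remaining income goes to q_1: q_1* = 20 + 2/3·(I − 20p_1 − 2p_2)/p_1.
Discretionary income = 360 − 20·6.02 − 2·17.28 = 205.04; q_1* = 20 + 2/3·205.04/6.02 = 42.7065.
At I' = 540: q_1* = 62.6401. Change: 62.6401 − 42.7065 = 19.9336.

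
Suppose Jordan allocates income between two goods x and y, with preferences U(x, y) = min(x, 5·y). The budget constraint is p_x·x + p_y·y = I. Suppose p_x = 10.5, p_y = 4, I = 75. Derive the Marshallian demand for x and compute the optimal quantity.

Leontief preferences: the optimum is at the kink where x/5 = y/1, i.e. y = (1/5)·x.
Budget: p_x·x + p_y·(1/5)·x = I, so (5·p_x + p_y)·x = 5·I.
Demand: x*(p_x,p_y,I) = 5·I/(5·p_x + p_y), y* = I/(5·p_x + p_y).
Here 5·10.5 + 4 = 56.5, giving x* = 6.6372.

x* = 6.6372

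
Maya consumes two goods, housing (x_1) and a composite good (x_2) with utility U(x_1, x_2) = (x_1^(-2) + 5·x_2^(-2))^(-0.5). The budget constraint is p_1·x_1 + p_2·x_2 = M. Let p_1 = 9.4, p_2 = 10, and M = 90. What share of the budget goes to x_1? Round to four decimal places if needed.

MU_x_1 ∝ x_1^(-3), MU_x_2 ∝ 5·x_2^(-3), so MRS = (1/5)·(x_2/x_1)^(3) = p_1/p_2.
Solve for the ratio: x_2/x_1 = [5·p_1/p_2]^(1/3).
With the ratio pinned down, the budget gives x_1* = M/(p_1 + p_2·(x_2/x_1)) and x_2* = (x_2/x_1)·x_1*.
Numerically x_2/x_1 = 1.675069, so x_1* = 90/(9.4 + 10·1.675069) = 3.4416 and x_2* = 1.675069·3.4416 = 5.7649.
Expenditure on x_1: 9.4·3.4416 = 32.351; share = 0.3595.

share on x_1 = 0.3595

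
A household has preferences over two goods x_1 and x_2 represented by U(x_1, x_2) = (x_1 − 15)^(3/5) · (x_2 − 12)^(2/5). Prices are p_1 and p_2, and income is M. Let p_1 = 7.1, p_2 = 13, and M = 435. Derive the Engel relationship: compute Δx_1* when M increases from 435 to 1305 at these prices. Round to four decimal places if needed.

MRS = (3/2)·(x_2−12)/(x_1−15). Tangency with p_1/p_2 gives x_2−12 = (2/3)·(p_1/p_2)·(x_1−15).
Substituting into the budget: x_1* = 15 + 0.6·(M − 15·p_1 − 12·p_2)/p_1, and x_2* = 12 + 0.4·(…)/p_2.
Discretionary income = 435 − 15·7.1 − 12·13 = 172.5; x_1* = 15 + 0.6·172.5/7.1 = 29.5775.
At M' = 1305: x_1* = 103.0986. Change: 103.0986 − 29.5775 = 73.5211.

Δx_1* = 73.5211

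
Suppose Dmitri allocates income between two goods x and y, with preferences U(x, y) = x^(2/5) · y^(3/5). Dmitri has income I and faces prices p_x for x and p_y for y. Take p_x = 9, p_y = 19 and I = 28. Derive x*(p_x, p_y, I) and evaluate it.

MU_x/MU_y = (0.4·y)/(0.6·x); tangency sets this equal to p_x/p_y.
So 0.4·p_y·y = 0.6·p_x·x; combined with the budget, a share 0.4 of income goes to x.
Demand: x*(p_x,p_y,I) = 0.4·I/p_x and y* = 0.6·I/p_y.
At p_x=9, p_y=19, I=28: x* = 0.4·28/9 = 1.2444.

x* = 1.2444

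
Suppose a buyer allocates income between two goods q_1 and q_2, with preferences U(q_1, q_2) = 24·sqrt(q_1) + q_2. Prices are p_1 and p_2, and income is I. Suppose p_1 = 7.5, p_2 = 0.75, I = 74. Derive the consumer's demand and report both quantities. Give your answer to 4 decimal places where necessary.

q_1* = 1.44, q_2* = 84.2667

Utility is quasi-linear in q_2; the FOC for q_1 is 12/√q_1 = p_1/p_2.
Solve: √q_1 = 12·p_2/p_1, so q_1*(p_1,p_2) = (12·p_2/p_1)², and q_2* = (I − p_1·q_1*)/p_2.
Plugging in: q_1* = (12·0.75/7.5)² = 1.44, q_2* = 84.2667.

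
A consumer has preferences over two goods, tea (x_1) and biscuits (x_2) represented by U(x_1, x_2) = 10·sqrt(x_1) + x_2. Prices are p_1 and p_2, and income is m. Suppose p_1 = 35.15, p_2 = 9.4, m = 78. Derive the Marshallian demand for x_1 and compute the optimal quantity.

x_1* = 1.7879

MU_x_1 = 5/√x_1, MU_x_2 = 1. Tangency: 5/√x_1 = p_1/p_2.
Solve: √x_1 = 5·p_2/p_1, so x_1*(p_1,p_2) = (5·p_2/p_1)², and x_2* = (m − p_1·x_1*)/p_2.
Plugging in: x_1* = (5·9.4/35.15)² = 1.7879.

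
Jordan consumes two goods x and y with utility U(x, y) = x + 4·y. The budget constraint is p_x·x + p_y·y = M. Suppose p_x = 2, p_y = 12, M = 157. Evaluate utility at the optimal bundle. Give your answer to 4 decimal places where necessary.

Linear utility — the consumer picks whichever good has higher MU/price: 1/2 = 0.5 vs 4/12 = 0.3333.
x gives more utility per dollar, so spend all income on x: x* = M/p_x, y* = 0.
Numerically: x* = 78.5, y* = 0.
Utility at the optimum: U(78.5, 0) = 78.5.

V = 78.5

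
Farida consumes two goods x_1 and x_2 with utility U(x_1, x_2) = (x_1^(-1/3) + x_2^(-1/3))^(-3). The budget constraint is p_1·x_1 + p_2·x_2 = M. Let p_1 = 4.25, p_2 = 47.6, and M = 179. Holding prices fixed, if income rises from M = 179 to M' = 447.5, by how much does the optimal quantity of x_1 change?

With the ratio pinned down, the budget gives x_1* = M/(p_1 + p_2·(x_2/x_1)) and x_2* = (x_2/x_1)·x_1*.
Numerically x_2/x_1 = 0.163338, so x_1* = 179/(4.25 + 47.6·0.163338) = 14.8858.
At M' = 447.5: x_1* = 37.2145. Change: 37.2145 − 14.8858 = 22.3287.

Δx_1* = 22.3287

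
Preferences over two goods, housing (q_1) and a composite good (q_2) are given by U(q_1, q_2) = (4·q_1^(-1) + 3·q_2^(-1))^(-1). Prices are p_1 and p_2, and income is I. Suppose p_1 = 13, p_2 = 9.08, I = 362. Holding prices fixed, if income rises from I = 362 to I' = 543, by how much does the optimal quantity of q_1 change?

MRS = MU_q_1/MU_q_2 = (4/3)·(q_2/q_1)^(2). Set equal to p_1/p_2.
Solve for the ratio: q_2/q_1 = [(3/4)·p_1/p_2]^(0.5).
Substitute q_2 = (q_2/q_1)·q_1 into the budget: q_1* = I/(p_1 + p_2·(q_2/q_1)).
Numerically q_2/q_1 = 1.036238, so q_1* = 362/(13 + 9.08·1.036238) = 16.1542.
At I' = 543: q_1* = 24.2313. Change: 24.2313 − 16.1542 = 8.0771.

Δq_1* = 8.0771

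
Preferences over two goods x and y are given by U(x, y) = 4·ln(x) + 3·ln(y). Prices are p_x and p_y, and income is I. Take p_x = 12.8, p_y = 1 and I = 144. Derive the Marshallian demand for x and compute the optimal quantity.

x* = 6.4286

At p_x=12.8, p_y=1, I=144: x* = 4/7·144/12.8 = 6.4286.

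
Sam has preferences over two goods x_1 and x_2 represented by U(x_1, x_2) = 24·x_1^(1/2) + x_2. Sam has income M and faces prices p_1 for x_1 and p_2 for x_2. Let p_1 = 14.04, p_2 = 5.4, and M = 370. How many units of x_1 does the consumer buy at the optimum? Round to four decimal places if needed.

MU_x_1 = 12/√x_1, MU_x_2 = 1. Tangency: 12/√x_1 = p_1/p_2.
Thus x_1* = (12·p_2/p_1)² — independent of M — with the rest of income spent on x_2.
Plugging in: x_1* = (12·5.4/14.04)² = 21.3018.

x_1* = 21.3018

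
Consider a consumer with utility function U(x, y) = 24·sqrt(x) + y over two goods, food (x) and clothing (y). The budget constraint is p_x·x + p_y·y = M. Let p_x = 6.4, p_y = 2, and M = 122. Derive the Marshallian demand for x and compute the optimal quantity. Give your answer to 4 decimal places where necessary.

x* = 14.0625

MU_x = 12/√x, MU_y = 1. Tangency: 12/√x = p_x/p_y.
Thus x* = (12·p_y/p_x)² — independent of M — with the rest of income spent on y.
Plugging in: x* = (12·2/6.4)² = 14.0625.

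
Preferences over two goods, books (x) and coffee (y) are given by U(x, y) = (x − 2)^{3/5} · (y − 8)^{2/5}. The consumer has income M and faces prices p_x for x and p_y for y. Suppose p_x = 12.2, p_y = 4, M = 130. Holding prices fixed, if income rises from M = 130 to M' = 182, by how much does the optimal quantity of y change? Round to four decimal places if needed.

Δy* = 5.2

This is Cobb-Douglas in (x−2, y−8): tangency gives 0.6·p_y·(y−8) = 0.4·p_x·(x−2).
After buying the subsistence bundle (2, 8), a share 0.6 of the remaining income goes to x: x* = 2 + 0.6·(M − 2p_x − 8p_y)/p_x.
Discretionary income = 130 − 2·12.2 − 8·4 = 73.6; y* = 8 + 0.4·73.6/4 = 15.36.
At M' = 182: y* = 20.56. Change: 20.56 − 15.36 = 5.2.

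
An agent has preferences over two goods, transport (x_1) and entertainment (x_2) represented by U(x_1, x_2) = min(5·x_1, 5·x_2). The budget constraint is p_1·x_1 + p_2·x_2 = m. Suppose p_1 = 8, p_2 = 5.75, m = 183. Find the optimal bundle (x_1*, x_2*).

With perfect complements, no substitution: consume in ratio x_1:x_2 = 5:5.
Budget: p_1·x_1 + p_2·x_1 = m, so (5·p_1 + 5·p_2)·x_1 = 5·m.
Demand: x_1*(p_1,p_2,m) = 5·m/(5·p_1 + 5·p_2), x_2* = 5·m/(5·p_1 + 5·p_2).
Here 5·8 + 5·5.75 = 68.75, giving x_1* = 13.3091 and x_2* = 13.3091.

x_1* = 13.3091, x_2* = 13.3091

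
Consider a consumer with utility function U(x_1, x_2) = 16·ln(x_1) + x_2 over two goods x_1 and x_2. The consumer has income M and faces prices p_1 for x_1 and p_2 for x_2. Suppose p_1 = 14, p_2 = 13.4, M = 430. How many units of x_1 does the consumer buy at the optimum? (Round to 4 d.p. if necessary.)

At the given prices: x_1* = 16·13.4/14 = 15.3143.

x_1* = 15.3143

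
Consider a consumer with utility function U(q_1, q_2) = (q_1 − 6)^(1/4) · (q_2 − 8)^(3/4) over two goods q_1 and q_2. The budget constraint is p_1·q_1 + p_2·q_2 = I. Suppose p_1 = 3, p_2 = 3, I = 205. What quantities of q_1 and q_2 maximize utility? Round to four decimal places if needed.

q_1* = 19.5833, q_2* = 48.75

Let q_1' = q_1−6, q_2' = q_2−8. MRS = (1/3)·q_2'/q_1' = p_1/p_2.
Substituting into the budget: q_1* = 6 + 0.25·(I − 6·p_1 − 8·p_2)/p_1, and q_2* = 8 + 0.75·(…)/p_2.
Discretionary income = 205 − 6·3 − 8·3 = 163; q_1* = 6 + 0.25·163/3 = 19.5833; q_2* = 8 + 0.75·163/3 = 48.75.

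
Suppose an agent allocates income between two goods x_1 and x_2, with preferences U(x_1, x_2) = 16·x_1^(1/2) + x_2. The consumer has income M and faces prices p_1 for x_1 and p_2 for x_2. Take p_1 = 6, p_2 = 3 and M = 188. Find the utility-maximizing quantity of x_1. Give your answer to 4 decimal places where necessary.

MU_x_1 = 8/√x_1, MU_x_2 = 1. Tangency: 8/√x_1 = p_1/p_2.
Solve: √x_1 = 8·p_2/p_1, so x_1*(p_1,p_2) = (8·p_2/p_1)², and x_2* = (M − p_1·x_1*)/p_2.
Plugging in: x_1* = (8·3/6)² = 16.

x_1* = 16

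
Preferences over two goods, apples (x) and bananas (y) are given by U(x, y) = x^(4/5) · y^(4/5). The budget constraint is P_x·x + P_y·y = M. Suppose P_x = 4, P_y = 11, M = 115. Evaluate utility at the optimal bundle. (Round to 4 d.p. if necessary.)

V = 31.6743

Demand: x*(P_x,P_y,M) = 0.5·M/P_x and y* = 0.5·M/P_y.
At P_x=4, P_y=11, M=115: x* = 0.5·115/4 = 14.375, y* = 5.2273.
Utility at the optimum: U(14.375, 5.2273) = 31.6743.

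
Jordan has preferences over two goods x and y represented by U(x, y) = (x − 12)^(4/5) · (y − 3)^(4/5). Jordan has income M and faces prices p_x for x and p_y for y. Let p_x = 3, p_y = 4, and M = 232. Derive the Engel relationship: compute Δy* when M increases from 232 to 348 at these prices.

Δy* = 14.5

This is Cobb-Douglas in (x−12, y−3): tangency gives 0.8·p_y·(y−3) = 0.8·p_x·(x−12).
After buying the subsistence bundle (12, 3), a share 0.5 of the remaining income goes to x: x* = 12 + 0.5·(M − 12p_x − 3p_y)/p_x.
Discretionary income = 232 − 12·3 − 3·4 = 184; y* = 3 + 0.5·184/4 = 26.
At M' = 348: y* = 40.5. Change: 40.5 − 26 = 14.5.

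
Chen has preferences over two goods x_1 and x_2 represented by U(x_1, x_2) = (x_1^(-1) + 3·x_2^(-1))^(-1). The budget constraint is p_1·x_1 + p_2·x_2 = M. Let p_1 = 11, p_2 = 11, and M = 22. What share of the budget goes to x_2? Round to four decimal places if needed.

Numerically x_2/x_1 = 1.732051, so x_1* = 22/(11 + 11·1.732051) = 0.7321 and x_2* = 1.732051·0.7321 = 1.2679.
Expenditure on x_2: 11·1.2679 = 13.9474; share = 0.634.

share on x_2 = 0.634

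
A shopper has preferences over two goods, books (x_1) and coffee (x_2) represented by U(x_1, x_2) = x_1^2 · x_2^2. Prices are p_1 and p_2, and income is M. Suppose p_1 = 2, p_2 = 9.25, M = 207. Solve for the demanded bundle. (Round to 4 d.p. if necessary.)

Demand: x_1*(p_1,p_2,M) = 0.5·M/p_1 and x_2* = 0.5·M/p_2.
At p_1=2, p_2=9.25, M=207: x_1* = 0.5·207/2 = 51.75, x_2* = 11.1892.

x_1* = 51.75, x_2* = 11.1892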